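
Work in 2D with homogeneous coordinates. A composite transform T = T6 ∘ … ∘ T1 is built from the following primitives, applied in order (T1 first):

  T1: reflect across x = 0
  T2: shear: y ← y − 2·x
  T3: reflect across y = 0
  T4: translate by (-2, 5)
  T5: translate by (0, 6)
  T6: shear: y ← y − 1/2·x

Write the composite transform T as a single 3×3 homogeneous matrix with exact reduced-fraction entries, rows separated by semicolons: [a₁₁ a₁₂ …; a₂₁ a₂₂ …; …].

T1 = [-1 0 0; 0 1 0; 0 0 1]
T2·T1 = [-1 0 0; 2 1 0; 0 0 1]
T3·…·T1 = [-1 0 0; -2 -1 0; 0 0 1]
T4·…·T1 = [-1 0 -2; -2 -1 5; 0 0 1]
T5·…·T1 = [-1 0 -2; -2 -1 11; 0 0 1]
T6·…·T1 = [-1 0 -2; -3/2 -1 12; 0 0 1]

T = [-1 0 -2; -3/2 -1 12; 0 0 1]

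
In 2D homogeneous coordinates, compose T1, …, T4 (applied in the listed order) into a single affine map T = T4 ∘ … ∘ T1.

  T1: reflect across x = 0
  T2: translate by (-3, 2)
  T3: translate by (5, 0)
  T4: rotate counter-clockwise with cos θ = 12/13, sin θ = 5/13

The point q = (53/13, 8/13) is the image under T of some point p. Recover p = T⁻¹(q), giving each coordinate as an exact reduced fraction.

T1 = [-1 0 0; 0 1 0; 0 0 1]
T2·T1 = [-1 0 -3; 0 1 2; 0 0 1]
T3·…·T1 = [-1 0 2; 0 1 2; 0 0 1]
T4·…·T1 = [-12/13 -5/13 14/13; -5/13 12/13 34/13; 0 0 1]
det M = -1; M⁻¹ = [-12/13 -5/13 2; -5/13 12/13 -2; 0 0 1]
M⁻¹ · (53/13, 8/13)ᵀ = (-2, -3)ᵀ

p = (-2, -3)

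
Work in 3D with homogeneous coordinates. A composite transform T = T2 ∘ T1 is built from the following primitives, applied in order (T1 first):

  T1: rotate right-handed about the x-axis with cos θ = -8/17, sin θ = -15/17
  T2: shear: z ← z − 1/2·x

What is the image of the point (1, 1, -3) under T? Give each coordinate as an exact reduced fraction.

T(p) = (1, -53/17, 1/34)

T1 rotate right-handed about the x-axis with cos θ = -8/17, sin θ = -15/17: (1, 1, -3) → (1, -53/17, 9/17)
T2 shear: z ← z − 1/2·x: (1, -53/17, 9/17) → (1, -53/17, 1/34)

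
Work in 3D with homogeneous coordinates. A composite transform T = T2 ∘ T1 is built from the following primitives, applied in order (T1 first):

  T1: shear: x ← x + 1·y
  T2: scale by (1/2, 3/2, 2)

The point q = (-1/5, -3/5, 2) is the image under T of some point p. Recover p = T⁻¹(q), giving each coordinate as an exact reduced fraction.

p = (0, -2/5, 1)

T1 = [1 1 0 0; 0 1 0 0; 0 0 1 0; 0 0 0 1]
T2·T1 = [1/2 1/2 0 0; 0 3/2 0 0; 0 0 2 0; 0 0 0 1]
det M = 3/2; M⁻¹ = [2 -2/3 0 0; 0 2/3 0 0; 0 0 1/2 0; 0 0 0 1]
M⁻¹ · (-1/5, -3/5, 2)ᵀ = (0, -2/5, 1)ᵀ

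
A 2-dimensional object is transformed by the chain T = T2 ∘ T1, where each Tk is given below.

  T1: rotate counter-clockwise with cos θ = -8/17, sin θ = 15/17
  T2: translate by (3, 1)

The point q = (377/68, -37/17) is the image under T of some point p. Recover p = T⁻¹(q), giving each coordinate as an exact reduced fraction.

T1 = [-8/17 -15/17 0; 15/17 -8/17 0; 0 0 1]
T2·T1 = [-8/17 -15/17 3; 15/17 -8/17 1; 0 0 1]
det M = 1; M⁻¹ = [-8/17 15/17 9/17; -15/17 -8/17 53/17; 0 0 1]
M⁻¹ · (377/68, -37/17)ᵀ = (-4, -3/4)ᵀ

p = (-4, -3/4)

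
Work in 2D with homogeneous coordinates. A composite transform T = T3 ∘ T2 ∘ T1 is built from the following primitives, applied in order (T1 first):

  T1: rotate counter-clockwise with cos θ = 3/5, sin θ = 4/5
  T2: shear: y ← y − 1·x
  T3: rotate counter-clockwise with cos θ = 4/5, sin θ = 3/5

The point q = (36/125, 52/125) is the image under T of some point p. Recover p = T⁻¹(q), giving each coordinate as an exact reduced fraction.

p = (4/5, 0)

T1 = [3/5 -4/5 0; 4/5 3/5 0; 0 0 1]
T2·T1 = [3/5 -4/5 0; 1/5 7/5 0; 0 0 1]
T3·…·T1 = [9/25 -37/25 0; 13/25 16/25 0; 0 0 1]
det M = 1; M⁻¹ = [16/25 37/25 0; -13/25 9/25 0; 0 0 1]
M⁻¹ · (36/125, 52/125)ᵀ = (4/5, 0)ᵀ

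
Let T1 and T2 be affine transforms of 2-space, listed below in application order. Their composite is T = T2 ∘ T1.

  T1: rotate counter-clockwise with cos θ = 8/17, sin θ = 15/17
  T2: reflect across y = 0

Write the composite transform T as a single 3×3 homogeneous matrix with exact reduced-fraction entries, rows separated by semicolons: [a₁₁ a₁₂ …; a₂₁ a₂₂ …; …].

T1 = [8/17 -15/17 0; 15/17 8/17 0; 0 0 1]
T2·T1 = [8/17 -15/17 0; -15/17 -8/17 0; 0 0 1]

T = [8/17 -15/17 0; -15/17 -8/17 0; 0 0 1]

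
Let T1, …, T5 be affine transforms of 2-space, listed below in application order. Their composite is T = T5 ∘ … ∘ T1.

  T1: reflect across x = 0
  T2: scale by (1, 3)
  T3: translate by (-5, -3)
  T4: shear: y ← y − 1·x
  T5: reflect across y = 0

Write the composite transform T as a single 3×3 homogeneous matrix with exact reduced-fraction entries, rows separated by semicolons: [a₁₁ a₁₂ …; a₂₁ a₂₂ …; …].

T = [-1 0 -5; -1 -3 -2; 0 0 1]

T1 = [-1 0 0; 0 1 0; 0 0 1]
T2·T1 = [-1 0 0; 0 3 0; 0 0 1]
T3·…·T1 = [-1 0 -5; 0 3 -3; 0 0 1]
T4·…·T1 = [-1 0 -5; 1 3 2; 0 0 1]
T5·…·T1 = [-1 0 -5; -1 -3 -2; 0 0 1]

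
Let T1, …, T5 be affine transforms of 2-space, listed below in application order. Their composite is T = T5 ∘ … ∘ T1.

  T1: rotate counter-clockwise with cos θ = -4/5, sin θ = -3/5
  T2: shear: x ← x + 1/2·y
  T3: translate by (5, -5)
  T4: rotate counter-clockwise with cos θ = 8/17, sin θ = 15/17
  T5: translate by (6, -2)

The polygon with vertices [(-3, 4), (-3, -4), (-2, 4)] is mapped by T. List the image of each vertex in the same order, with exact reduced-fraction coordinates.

image vertices: (1354/85, 513/170), (162/17, 157/34), (271/17, 30/17)

T1 rotate counter-clockwise with cos θ = -4/5, sin θ = -3/5: (-3, 4) → (24/5, -7/5); (-3, -4) → (0, 5); (-2, 4) → (4, -2)
T2 shear: x ← x + 1/2·y: (24/5, -7/5) → (41/10, -7/5); (0, 5) → (5/2, 5); (4, -2) → (3, -2)
T3 translate by (5, -5): (41/10, -7/5) → (91/10, -32/5); (5/2, 5) → (15/2, 0); (3, -2) → (8, -7)
T4 rotate counter-clockwise with cos θ = 8/17, sin θ = 15/17: (91/10, -32/5) → (844/85, 853/170); (15/2, 0) → (60/17, 225/34); (8, -7) → (169/17, 64/17)
T5 translate by (6, -2): (844/85, 853/170) → (1354/85, 513/170); (60/17, 225/34) → (162/17, 157/34); (169/17, 64/17) → (271/17, 30/17)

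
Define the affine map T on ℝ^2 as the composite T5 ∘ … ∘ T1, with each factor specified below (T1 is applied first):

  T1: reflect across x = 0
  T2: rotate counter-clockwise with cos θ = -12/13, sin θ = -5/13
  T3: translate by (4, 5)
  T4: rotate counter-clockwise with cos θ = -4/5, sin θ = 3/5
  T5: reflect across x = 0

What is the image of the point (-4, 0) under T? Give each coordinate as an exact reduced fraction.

T1 reflect across x = 0: (-4, 0) → (4, 0)
T2 rotate counter-clockwise with cos θ = -12/13, sin θ = -5/13: (4, 0) → (-48/13, -20/13)
T3 translate by (4, 5): (-48/13, -20/13) → (4/13, 45/13)
T4 rotate counter-clockwise with cos θ = -4/5, sin θ = 3/5: (4/13, 45/13) → (-151/65, -168/65)
T5 reflect across x = 0: (-151/65, -168/65) → (151/65, -168/65)

T(p) = (151/65, -168/65)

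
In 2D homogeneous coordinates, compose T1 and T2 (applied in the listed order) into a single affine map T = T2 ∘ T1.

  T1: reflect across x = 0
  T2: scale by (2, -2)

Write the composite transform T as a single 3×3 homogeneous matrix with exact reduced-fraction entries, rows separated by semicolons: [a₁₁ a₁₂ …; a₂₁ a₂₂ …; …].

T = [-2 0 0; 0 -2 0; 0 0 1]

T1 = [-1 0 0; 0 1 0; 0 0 1]
T2·T1 = [-2 0 0; 0 -2 0; 0 0 1]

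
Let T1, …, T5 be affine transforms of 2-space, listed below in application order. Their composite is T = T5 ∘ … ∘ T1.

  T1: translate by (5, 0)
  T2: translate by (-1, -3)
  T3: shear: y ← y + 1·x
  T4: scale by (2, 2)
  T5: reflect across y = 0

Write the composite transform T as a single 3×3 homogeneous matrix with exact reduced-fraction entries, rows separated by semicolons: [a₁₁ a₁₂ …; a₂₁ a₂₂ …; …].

T1 = [1 0 5; 0 1 0; 0 0 1]
T2·T1 = [1 0 4; 0 1 -3; 0 0 1]
T3·…·T1 = [1 0 4; 1 1 1; 0 0 1]
T4·…·T1 = [2 0 8; 2 2 2; 0 0 1]
T5·…·T1 = [2 0 8; -2 -2 -2; 0 0 1]

T = [2 0 8; -2 -2 -2; 0 0 1]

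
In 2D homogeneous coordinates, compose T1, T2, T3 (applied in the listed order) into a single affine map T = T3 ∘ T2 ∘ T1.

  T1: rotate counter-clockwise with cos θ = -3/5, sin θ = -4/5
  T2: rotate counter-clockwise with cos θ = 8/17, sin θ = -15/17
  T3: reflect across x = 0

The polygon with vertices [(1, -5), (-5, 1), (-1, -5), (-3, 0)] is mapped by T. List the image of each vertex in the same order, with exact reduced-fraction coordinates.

image vertices: (19/85, 433/85), (-407/85, -149/85), (-149/85, 407/85), (-252/85, -39/85)

T1 rotate counter-clockwise with cos θ = -3/5, sin θ = -4/5: (1, -5) → (-23/5, 11/5); (-5, 1) → (19/5, 17/5); (-1, -5) → (-17/5, 19/5); (-3, 0) → (9/5, 12/5)
T2 rotate counter-clockwise with cos θ = 8/17, sin θ = -15/17: (-23/5, 11/5) → (-19/85, 433/85); (19/5, 17/5) → (407/85, -149/85); (-17/5, 19/5) → (149/85, 407/85); (9/5, 12/5) → (252/85, -39/85)
T3 reflect across x = 0: (-19/85, 433/85) → (19/85, 433/85); (407/85, -149/85) → (-407/85, -149/85); (149/85, 407/85) → (-149/85, 407/85); (252/85, -39/85) → (-252/85, -39/85)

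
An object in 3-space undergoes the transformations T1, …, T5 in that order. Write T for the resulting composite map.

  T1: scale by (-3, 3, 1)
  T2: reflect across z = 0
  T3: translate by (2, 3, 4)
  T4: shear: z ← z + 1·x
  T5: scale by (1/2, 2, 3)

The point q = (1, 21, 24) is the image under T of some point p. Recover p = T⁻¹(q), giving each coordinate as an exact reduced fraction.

T1 = [-3 0 0 0; 0 3 0 0; 0 0 1 0; 0 0 0 1]
T2·T1 = [-3 0 0 0; 0 3 0 0; 0 0 -1 0; 0 0 0 1]
T3·…·T1 = [-3 0 0 2; 0 3 0 3; 0 0 -1 4; 0 0 0 1]
T4·…·T1 = [-3 0 0 2; 0 3 0 3; -3 0 -1 6; 0 0 0 1]
T5·…·T1 = [-3/2 0 0 1; 0 6 0 6; -9 0 -3 18; 0 0 0 1]
det M = 27; M⁻¹ = [-2/3 0 0 2/3; 0 1/6 0 -1; 2 0 -1/3 4; 0 0 0 1]
M⁻¹ · (1, 21, 24)ᵀ = (0, 5/2, -2)ᵀ

p = (0, 5/2, -2)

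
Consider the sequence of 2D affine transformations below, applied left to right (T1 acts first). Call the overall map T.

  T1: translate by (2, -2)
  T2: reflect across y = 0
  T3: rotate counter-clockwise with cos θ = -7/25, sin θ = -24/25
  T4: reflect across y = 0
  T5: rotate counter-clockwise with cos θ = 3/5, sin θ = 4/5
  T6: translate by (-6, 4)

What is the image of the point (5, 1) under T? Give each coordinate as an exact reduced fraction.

T(p) = (-61/5, 37/5)

T1 translate by (2, -2): (5, 1) → (7, -1)
T2 reflect across y = 0: (7, -1) → (7, 1)
T3 rotate counter-clockwise with cos θ = -7/25, sin θ = -24/25: (7, 1) → (-1, -7)
T4 reflect across y = 0: (-1, -7) → (-1, 7)
T5 rotate counter-clockwise with cos θ = 3/5, sin θ = 4/5: (-1, 7) → (-31/5, 17/5)
T6 translate by (-6, 4): (-31/5, 17/5) → (-61/5, 37/5)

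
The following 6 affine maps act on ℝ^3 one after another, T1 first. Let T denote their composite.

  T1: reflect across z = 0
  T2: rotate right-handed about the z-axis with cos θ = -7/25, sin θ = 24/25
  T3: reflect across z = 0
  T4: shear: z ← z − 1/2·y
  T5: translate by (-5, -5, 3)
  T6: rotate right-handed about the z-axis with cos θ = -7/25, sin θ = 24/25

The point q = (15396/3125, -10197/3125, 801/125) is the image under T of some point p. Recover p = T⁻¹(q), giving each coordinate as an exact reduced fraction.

T1 = [1 0 0 0; 0 1 0 0; 0 0 -1 0; 0 0 0 1]
T2·T1 = [-7/25 -24/25 0 0; 24/25 -7/25 0 0; 0 0 -1 0; 0 0 0 1]
T3·…·T1 = [-7/25 -24/25 0 0; 24/25 -7/25 0 0; 0 0 1 0; 0 0 0 1]
T4·…·T1 = [-7/25 -24/25 0 0; 24/25 -7/25 0 0; -12/25 7/50 1 0; 0 0 0 1]
T5·…·T1 = [-7/25 -24/25 0 -5; 24/25 -7/25 0 -5; -12/25 7/50 1 3; 0 0 0 1]
T6·…·T1 = [-527/625 336/625 0 31/5; -336/625 -527/625 0 -17/5; -12/25 7/50 1 3; 0 0 0 1]
det M = 1; M⁻¹ = [-527/625 -336/625 0 17/5; 336/625 -527/625 0 -31/5; -12/25 -7/50 1 -1/2; 0 0 0 1]
M⁻¹ · (15396/3125, -10197/3125, 801/125)ᵀ = (1, -4/5, 4)ᵀ

p = (1, -4/5, 4)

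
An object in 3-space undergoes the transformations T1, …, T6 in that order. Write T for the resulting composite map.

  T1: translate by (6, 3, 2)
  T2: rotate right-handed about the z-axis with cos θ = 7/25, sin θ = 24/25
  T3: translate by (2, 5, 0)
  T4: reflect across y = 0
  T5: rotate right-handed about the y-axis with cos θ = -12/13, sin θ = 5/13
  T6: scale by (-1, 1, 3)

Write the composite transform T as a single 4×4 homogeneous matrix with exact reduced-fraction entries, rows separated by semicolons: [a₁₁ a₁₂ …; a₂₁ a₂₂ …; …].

T = [84/325 -288/325 -5/13 -2/65; -24/25 -7/25 0 -58/5; -21/65 72/65 -36/13 -84/13; 0 0 0 1]

T1 = [1 0 0 6; 0 1 0 3; 0 0 1 2; 0 0 0 1]
T2·T1 = [7/25 -24/25 0 -6/5; 24/25 7/25 0 33/5; 0 0 1 2; 0 0 0 1]
T3·…·T1 = [7/25 -24/25 0 4/5; 24/25 7/25 0 58/5; 0 0 1 2; 0 0 0 1]
T4·…·T1 = [7/25 -24/25 0 4/5; -24/25 -7/25 0 -58/5; 0 0 1 2; 0 0 0 1]
T5·…·T1 = [-84/325 288/325 5/13 2/65; -24/25 -7/25 0 -58/5; -7/65 24/65 -12/13 -28/13; 0 0 0 1]
T6·…·T1 = [84/325 -288/325 -5/13 -2/65; -24/25 -7/25 0 -58/5; -21/65 72/65 -36/13 -84/13; 0 0 0 1]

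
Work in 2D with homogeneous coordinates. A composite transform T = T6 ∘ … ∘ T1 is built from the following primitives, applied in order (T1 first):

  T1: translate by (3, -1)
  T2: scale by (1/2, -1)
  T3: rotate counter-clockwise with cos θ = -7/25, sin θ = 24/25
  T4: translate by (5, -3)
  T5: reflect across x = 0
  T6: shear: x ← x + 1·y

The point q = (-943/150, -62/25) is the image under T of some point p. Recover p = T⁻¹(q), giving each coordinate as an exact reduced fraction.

T1 = [1 0 3; 0 1 -1; 0 0 1]
T2·T1 = [1/2 0 3/2; 0 -1 1; 0 0 1]
T3·…·T1 = [-7/50 24/25 -69/50; 12/25 7/25 29/25; 0 0 1]
T4·…·T1 = [-7/50 24/25 181/50; 12/25 7/25 -46/25; 0 0 1]
T5·…·T1 = [7/50 -24/25 -181/50; 12/25 7/25 -46/25; 0 0 1]
T6·…·T1 = [31/50 -17/25 -273/50; 12/25 7/25 -46/25; 0 0 1]
det M = 1/2; M⁻¹ = [14/25 34/25 139/25; -24/25 31/25 -74/25; 0 0 1]
M⁻¹ · (-943/150, -62/25)ᵀ = (-4/3, 0)ᵀ

p = (-4/3, 0)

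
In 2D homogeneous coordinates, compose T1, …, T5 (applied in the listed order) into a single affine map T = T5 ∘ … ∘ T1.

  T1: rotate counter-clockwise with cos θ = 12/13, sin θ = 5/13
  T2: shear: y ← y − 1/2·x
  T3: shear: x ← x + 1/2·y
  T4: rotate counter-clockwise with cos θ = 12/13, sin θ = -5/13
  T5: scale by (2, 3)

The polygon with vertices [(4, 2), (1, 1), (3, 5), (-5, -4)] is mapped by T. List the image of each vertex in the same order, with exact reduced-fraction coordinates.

T1 rotate counter-clockwise with cos θ = 12/13, sin θ = 5/13: (4, 2) → (38/13, 44/13); (1, 1) → (7/13, 17/13); (3, 5) → (11/13, 75/13); (-5, -4) → (-40/13, -73/13)
T2 shear: y ← y − 1/2·x: (38/13, 44/13) → (38/13, 25/13); (7/13, 17/13) → (7/13, 27/26); (11/13, 75/13) → (11/13, 139/26); (-40/13, -73/13) → (-40/13, -53/13)
T3 shear: x ← x + 1/2·y: (38/13, 25/13) → (101/26, 25/13); (7/13, 27/26) → (55/52, 27/26); (11/13, 139/26) → (183/52, 139/26); (-40/13, -53/13) → (-133/26, -53/13)
T4 rotate counter-clockwise with cos θ = 12/13, sin θ = -5/13: (101/26, 25/13) → (731/169, 95/338); (55/52, 27/26) → (465/338, 373/676); (183/52, 139/26) → (1793/338, 2421/676); (-133/26, -53/13) → (-1063/169, -607/338)
T5 scale by (2, 3): (731/169, 95/338) → (1462/169, 285/338); (465/338, 373/676) → (465/169, 1119/676); (1793/338, 2421/676) → (1793/169, 7263/676); (-1063/169, -607/338) → (-2126/169, -1821/338)

image vertices: (1462/169, 285/338), (465/169, 1119/676), (1793/169, 7263/676), (-2126/169, -1821/338)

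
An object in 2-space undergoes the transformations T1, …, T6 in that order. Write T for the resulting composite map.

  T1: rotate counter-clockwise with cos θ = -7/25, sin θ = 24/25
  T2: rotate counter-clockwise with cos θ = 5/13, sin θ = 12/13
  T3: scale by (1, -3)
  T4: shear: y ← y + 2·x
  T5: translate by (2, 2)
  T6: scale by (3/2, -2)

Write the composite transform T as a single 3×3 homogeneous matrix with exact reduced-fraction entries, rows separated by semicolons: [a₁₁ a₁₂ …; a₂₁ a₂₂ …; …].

T = [-969/650 -54/325 3; 116/25 -138/25 -4; 0 0 1]

T1 = [-7/25 -24/25 0; 24/25 -7/25 0; 0 0 1]
T2·T1 = [-323/325 -36/325 0; 36/325 -323/325 0; 0 0 1]
T3·…·T1 = [-323/325 -36/325 0; -108/325 969/325 0; 0 0 1]
T4·…·T1 = [-323/325 -36/325 0; -58/25 69/25 0; 0 0 1]
T5·…·T1 = [-323/325 -36/325 2; -58/25 69/25 2; 0 0 1]
T6·…·T1 = [-969/650 -54/325 3; 116/25 -138/25 -4; 0 0 1]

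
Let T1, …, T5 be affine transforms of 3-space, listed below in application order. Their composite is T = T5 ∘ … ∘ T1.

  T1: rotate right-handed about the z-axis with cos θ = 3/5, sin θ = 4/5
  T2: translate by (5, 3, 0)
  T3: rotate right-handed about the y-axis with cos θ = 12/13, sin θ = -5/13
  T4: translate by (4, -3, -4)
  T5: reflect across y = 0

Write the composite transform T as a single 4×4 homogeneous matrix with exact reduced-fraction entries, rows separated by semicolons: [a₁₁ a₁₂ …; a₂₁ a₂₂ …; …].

T = [36/65 -48/65 -5/13 112/13; -4/5 -3/5 0 0; 3/13 -4/13 12/13 -27/13; 0 0 0 1]

T1 = [3/5 -4/5 0 0; 4/5 3/5 0 0; 0 0 1 0; 0 0 0 1]
T2·T1 = [3/5 -4/5 0 5; 4/5 3/5 0 3; 0 0 1 0; 0 0 0 1]
T3·…·T1 = [36/65 -48/65 -5/13 60/13; 4/5 3/5 0 3; 3/13 -4/13 12/13 25/13; 0 0 0 1]
T4·…·T1 = [36/65 -48/65 -5/13 112/13; 4/5 3/5 0 0; 3/13 -4/13 12/13 -27/13; 0 0 0 1]
T5·…·T1 = [36/65 -48/65 -5/13 112/13; -4/5 -3/5 0 0; 3/13 -4/13 12/13 -27/13; 0 0 0 1]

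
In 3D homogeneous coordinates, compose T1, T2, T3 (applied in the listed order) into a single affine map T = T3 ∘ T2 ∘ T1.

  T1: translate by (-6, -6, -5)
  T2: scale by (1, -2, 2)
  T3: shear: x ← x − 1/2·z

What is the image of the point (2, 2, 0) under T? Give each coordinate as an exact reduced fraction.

T1 translate by (-6, -6, -5): (2, 2, 0) → (-4, -4, -5)
T2 scale by (1, -2, 2): (-4, -4, -5) → (-4, 8, -10)
T3 shear: x ← x − 1/2·z: (-4, 8, -10) → (1, 8, -10)

T(p) = (1, 8, -10)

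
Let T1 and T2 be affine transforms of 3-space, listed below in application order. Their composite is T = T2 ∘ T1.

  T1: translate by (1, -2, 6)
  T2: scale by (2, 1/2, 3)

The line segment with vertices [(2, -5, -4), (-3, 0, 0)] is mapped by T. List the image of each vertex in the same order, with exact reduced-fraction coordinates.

image vertices: (6, -7/2, 6), (-4, -1, 18)

T1 translate by (1, -2, 6): (2, -5, -4) → (3, -7, 2); (-3, 0, 0) → (-2, -2, 6)
T2 scale by (2, 1/2, 3): (3, -7, 2) → (6, -7/2, 6); (-2, -2, 6) → (-4, -1, 18)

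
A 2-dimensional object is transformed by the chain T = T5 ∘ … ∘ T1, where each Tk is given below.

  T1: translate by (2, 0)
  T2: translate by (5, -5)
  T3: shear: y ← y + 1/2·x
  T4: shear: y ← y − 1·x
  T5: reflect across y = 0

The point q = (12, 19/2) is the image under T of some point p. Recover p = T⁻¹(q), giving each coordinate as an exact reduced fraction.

p = (5, 3/2)

T1 = [1 0 2; 0 1 0; 0 0 1]
T2·T1 = [1 0 7; 0 1 -5; 0 0 1]
T3·…·T1 = [1 0 7; 1/2 1 -3/2; 0 0 1]
T4·…·T1 = [1 0 7; -1/2 1 -17/2; 0 0 1]
T5·…·T1 = [1 0 7; 1/2 -1 17/2; 0 0 1]
det M = -1; M⁻¹ = [1 0 -7; 1/2 -1 5; 0 0 1]
M⁻¹ · (12, 19/2)ᵀ = (5, 3/2)ᵀ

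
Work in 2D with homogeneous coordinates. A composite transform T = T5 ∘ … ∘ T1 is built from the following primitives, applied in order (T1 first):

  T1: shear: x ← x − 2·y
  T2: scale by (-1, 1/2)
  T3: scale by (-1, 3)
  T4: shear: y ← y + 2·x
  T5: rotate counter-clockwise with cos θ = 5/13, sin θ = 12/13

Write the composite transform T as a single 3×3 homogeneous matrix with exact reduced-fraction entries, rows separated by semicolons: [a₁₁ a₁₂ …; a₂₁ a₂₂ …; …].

T = [-19/13 20/13 0; 22/13 -73/26 0; 0 0 1]

T1 = [1 -2 0; 0 1 0; 0 0 1]
T2·T1 = [-1 2 0; 0 1/2 0; 0 0 1]
T3·…·T1 = [1 -2 0; 0 3/2 0; 0 0 1]
T4·…·T1 = [1 -2 0; 2 -5/2 0; 0 0 1]
T5·…·T1 = [-19/13 20/13 0; 22/13 -73/26 0; 0 0 1]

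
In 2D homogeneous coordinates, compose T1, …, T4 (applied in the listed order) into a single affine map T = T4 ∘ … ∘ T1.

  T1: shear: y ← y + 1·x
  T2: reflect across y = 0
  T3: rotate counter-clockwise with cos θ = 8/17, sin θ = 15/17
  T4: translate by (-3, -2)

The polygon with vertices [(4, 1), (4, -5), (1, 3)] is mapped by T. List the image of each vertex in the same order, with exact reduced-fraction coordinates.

image vertices: (56/17, -14/17), (-2, 2), (1, -3)

T1 shear: y ← y + 1·x: (4, 1) → (4, 5); (4, -5) → (4, -1); (1, 3) → (1, 4)
T2 reflect across y = 0: (4, 5) → (4, -5); (4, -1) → (4, 1); (1, 4) → (1, -4)
T3 rotate counter-clockwise with cos θ = 8/17, sin θ = 15/17: (4, -5) → (107/17, 20/17); (4, 1) → (1, 4); (1, -4) → (4, -1)
T4 translate by (-3, -2): (107/17, 20/17) → (56/17, -14/17); (1, 4) → (-2, 2); (4, -1) → (1, -3)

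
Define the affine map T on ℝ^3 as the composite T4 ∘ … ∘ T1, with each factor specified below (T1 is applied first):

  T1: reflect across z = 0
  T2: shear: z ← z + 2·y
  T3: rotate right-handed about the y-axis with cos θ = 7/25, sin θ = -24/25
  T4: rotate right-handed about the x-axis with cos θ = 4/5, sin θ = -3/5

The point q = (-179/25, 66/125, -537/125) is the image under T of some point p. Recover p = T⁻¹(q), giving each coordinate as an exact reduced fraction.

p = (-5, 3, 0)

T1 = [1 0 0 0; 0 1 0 0; 0 0 -1 0; 0 0 0 1]
T2·T1 = [1 0 0 0; 0 1 0 0; 0 2 -1 0; 0 0 0 1]
T3·…·T1 = [7/25 -48/25 24/25 0; 0 1 0 0; 24/25 14/25 -7/25 0; 0 0 0 1]
T4·…·T1 = [7/25 -48/25 24/25 0; 72/125 142/125 -21/125 0; 96/125 -19/125 -28/125 0; 0 0 0 1]
det M = -1; M⁻¹ = [7/25 72/125 96/125 0; 0 4/5 -3/5 0; 24/25 179/125 -178/125 0; 0 0 0 1]
M⁻¹ · (-179/25, 66/125, -537/125)ᵀ = (-5, 3, 0)ᵀ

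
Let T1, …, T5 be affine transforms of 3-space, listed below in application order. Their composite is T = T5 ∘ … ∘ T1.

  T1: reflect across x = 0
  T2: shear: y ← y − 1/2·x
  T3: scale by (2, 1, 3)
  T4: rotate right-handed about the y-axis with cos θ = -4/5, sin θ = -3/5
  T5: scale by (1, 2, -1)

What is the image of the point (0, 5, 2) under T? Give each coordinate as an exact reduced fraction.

T1 reflect across x = 0: (0, 5, 2) → (0, 5, 2)
T2 shear: y ← y − 1/2·x: (0, 5, 2) → (0, 5, 2)
T3 scale by (2, 1, 3): (0, 5, 2) → (0, 5, 6)
T4 rotate right-handed about the y-axis with cos θ = -4/5, sin θ = -3/5: (0, 5, 6) → (-18/5, 5, -24/5)
T5 scale by (1, 2, -1): (-18/5, 5, -24/5) → (-18/5, 10, 24/5)

T(p) = (-18/5, 10, 24/5)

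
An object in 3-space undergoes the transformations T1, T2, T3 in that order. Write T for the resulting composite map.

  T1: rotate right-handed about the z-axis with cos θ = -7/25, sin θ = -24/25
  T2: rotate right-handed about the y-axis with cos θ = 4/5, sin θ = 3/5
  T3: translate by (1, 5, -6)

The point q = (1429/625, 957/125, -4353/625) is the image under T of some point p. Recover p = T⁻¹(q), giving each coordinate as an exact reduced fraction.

T1 = [-7/25 24/25 0 0; -24/25 -7/25 0 0; 0 0 1 0; 0 0 0 1]
T2·T1 = [-28/125 96/125 3/5 0; -24/25 -7/25 0 0; 21/125 -72/125 4/5 0; 0 0 0 1]
T3·…·T1 = [-28/125 96/125 3/5 1; -24/25 -7/25 0 5; 21/125 -72/125 4/5 -6; 0 0 0 1]
det M = 1; M⁻¹ = [-28/125 -24/25 21/125 754/125; 96/125 -7/25 -72/125 -353/125; 3/5 0 4/5 21/5; 0 0 0 1]
M⁻¹ · (1429/625, 957/125, -4353/625)ᵀ = (-3, 4/5, 0)ᵀ

p = (-3, 4/5, 0)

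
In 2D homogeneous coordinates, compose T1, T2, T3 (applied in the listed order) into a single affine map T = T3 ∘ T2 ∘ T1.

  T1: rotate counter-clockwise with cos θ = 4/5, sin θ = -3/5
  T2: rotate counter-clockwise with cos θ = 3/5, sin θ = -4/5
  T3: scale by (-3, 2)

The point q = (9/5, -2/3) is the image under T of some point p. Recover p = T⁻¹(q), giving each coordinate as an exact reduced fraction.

T1 = [4/5 3/5 0; -3/5 4/5 0; 0 0 1]
T2·T1 = [0 1 0; -1 0 0; 0 0 1]
T3·…·T1 = [0 -3 0; -2 0 0; 0 0 1]
det M = -6; M⁻¹ = [0 -1/2 0; -1/3 0 0; 0 0 1]
M⁻¹ · (9/5, -2/3)ᵀ = (1/3, -3/5)ᵀ

p = (1/3, -3/5)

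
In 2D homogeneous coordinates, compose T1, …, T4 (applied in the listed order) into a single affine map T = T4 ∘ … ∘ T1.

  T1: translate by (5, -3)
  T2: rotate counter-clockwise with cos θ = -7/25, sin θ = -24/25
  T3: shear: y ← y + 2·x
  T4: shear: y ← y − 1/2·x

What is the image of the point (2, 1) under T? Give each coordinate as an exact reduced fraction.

T1 translate by (5, -3): (2, 1) → (7, -2)
T2 rotate counter-clockwise with cos θ = -7/25, sin θ = -24/25: (7, -2) → (-97/25, -154/25)
T3 shear: y ← y + 2·x: (-97/25, -154/25) → (-97/25, -348/25)
T4 shear: y ← y − 1/2·x: (-97/25, -348/25) → (-97/25, -599/50)

T(p) = (-97/25, -599/50)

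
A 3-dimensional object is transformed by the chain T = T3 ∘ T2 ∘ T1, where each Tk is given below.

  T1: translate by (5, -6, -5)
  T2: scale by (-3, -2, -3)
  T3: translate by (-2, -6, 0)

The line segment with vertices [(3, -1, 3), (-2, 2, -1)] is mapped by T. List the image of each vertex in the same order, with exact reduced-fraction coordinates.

image vertices: (-26, 8, 6), (-11, 2, 18)

T1 translate by (5, -6, -5): (3, -1, 3) → (8, -7, -2); (-2, 2, -1) → (3, -4, -6)
T2 scale by (-3, -2, -3): (8, -7, -2) → (-24, 14, 6); (3, -4, -6) → (-9, 8, 18)
T3 translate by (-2, -6, 0): (-24, 14, 6) → (-26, 8, 6); (-9, 8, 18) → (-11, 2, 18)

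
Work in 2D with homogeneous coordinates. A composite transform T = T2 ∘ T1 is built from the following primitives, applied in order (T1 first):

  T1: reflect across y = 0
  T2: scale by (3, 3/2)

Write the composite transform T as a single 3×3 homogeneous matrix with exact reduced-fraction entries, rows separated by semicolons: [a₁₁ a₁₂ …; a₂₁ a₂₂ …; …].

T = [3 0 0; 0 -3/2 0; 0 0 1]

T1 = [1 0 0; 0 -1 0; 0 0 1]
T2·T1 = [3 0 0; 0 -3/2 0; 0 0 1]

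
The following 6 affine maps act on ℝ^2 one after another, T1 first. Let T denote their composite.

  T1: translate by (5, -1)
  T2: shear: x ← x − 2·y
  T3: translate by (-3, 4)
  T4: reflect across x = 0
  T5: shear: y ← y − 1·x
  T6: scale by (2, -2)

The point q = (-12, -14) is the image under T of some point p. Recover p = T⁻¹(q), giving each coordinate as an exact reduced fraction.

p = (-2, -2)

T1 = [1 0 5; 0 1 -1; 0 0 1]
T2·T1 = [1 -2 7; 0 1 -1; 0 0 1]
T3·…·T1 = [1 -2 4; 0 1 3; 0 0 1]
T4·…·T1 = [-1 2 -4; 0 1 3; 0 0 1]
T5·…·T1 = [-1 2 -4; 1 -1 7; 0 0 1]
T6·…·T1 = [-2 4 -8; -2 2 -14; 0 0 1]
det M = 4; M⁻¹ = [1/2 -1 -10; 1/2 -1/2 -3; 0 0 1]
M⁻¹ · (-12, -14)ᵀ = (-2, -2)ᵀ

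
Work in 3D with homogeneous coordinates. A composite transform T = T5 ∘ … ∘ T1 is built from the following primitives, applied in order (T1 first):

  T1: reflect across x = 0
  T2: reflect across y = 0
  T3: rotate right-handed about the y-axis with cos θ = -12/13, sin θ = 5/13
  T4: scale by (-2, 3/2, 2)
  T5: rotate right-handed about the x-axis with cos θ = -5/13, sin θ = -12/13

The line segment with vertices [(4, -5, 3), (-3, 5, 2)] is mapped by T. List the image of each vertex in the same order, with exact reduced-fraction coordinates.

T1 reflect across x = 0: (4, -5, 3) → (-4, -5, 3); (-3, 5, 2) → (3, 5, 2)
T2 reflect across y = 0: (-4, -5, 3) → (-4, 5, 3); (3, 5, 2) → (3, -5, 2)
T3 rotate right-handed about the y-axis with cos θ = -12/13, sin θ = 5/13: (-4, 5, 3) → (63/13, 5, -16/13); (3, -5, 2) → (-2, -5, -3)
T4 scale by (-2, 3/2, 2): (63/13, 5, -16/13) → (-126/13, 15/2, -32/13); (-2, -5, -3) → (4, -15/2, -6)
T5 rotate right-handed about the x-axis with cos θ = -5/13, sin θ = -12/13: (-126/13, 15/2, -32/13) → (-126/13, -1743/338, -1010/169); (4, -15/2, -6) → (4, -69/26, 120/13)

image vertices: (-126/13, -1743/338, -1010/169), (4, -69/26, 120/13)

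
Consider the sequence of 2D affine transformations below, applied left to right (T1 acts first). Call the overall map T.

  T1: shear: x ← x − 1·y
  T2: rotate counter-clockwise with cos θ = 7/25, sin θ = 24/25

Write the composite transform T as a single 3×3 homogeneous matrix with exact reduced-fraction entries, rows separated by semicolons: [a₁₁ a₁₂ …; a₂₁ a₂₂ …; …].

T = [7/25 -31/25 0; 24/25 -17/25 0; 0 0 1]

T1 = [1 -1 0; 0 1 0; 0 0 1]
T2·T1 = [7/25 -31/25 0; 24/25 -17/25 0; 0 0 1]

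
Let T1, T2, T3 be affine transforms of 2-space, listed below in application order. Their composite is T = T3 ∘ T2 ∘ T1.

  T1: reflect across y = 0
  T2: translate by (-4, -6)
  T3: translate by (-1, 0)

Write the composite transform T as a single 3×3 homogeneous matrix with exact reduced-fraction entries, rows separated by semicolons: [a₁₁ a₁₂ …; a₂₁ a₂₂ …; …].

T1 = [1 0 0; 0 -1 0; 0 0 1]
T2·T1 = [1 0 -4; 0 -1 -6; 0 0 1]
T3·…·T1 = [1 0 -5; 0 -1 -6; 0 0 1]

T = [1 0 -5; 0 -1 -6; 0 0 1]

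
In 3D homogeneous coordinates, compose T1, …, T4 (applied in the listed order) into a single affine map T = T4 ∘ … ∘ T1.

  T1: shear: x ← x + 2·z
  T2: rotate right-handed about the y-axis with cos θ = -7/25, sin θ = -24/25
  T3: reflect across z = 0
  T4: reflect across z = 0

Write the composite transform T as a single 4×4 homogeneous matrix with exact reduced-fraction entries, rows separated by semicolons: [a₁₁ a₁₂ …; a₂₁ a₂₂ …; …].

T = [-7/25 0 -38/25 0; 0 1 0 0; 24/25 0 41/25 0; 0 0 0 1]

T1 = [1 0 2 0; 0 1 0 0; 0 0 1 0; 0 0 0 1]
T2·T1 = [-7/25 0 -38/25 0; 0 1 0 0; 24/25 0 41/25 0; 0 0 0 1]
T3·…·T1 = [-7/25 0 -38/25 0; 0 1 0 0; -24/25 0 -41/25 0; 0 0 0 1]
T4·…·T1 = [-7/25 0 -38/25 0; 0 1 0 0; 24/25 0 41/25 0; 0 0 0 1]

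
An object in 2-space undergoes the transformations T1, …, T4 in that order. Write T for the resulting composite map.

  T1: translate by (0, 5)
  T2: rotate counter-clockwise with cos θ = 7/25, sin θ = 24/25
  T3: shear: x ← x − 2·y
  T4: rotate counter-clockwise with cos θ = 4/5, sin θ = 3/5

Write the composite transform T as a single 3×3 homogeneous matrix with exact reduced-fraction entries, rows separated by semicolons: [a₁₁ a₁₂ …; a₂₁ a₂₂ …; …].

T1 = [1 0 0; 0 1 5; 0 0 1]
T2·T1 = [7/25 -24/25 -24/5; 24/25 7/25 7/5; 0 0 1]
T3·…·T1 = [-41/25 -38/25 -38/5; 24/25 7/25 7/5; 0 0 1]
T4·…·T1 = [-236/125 -173/125 -173/25; -27/125 -86/125 -86/25; 0 0 1]

T = [-236/125 -173/125 -173/25; -27/125 -86/125 -86/25; 0 0 1]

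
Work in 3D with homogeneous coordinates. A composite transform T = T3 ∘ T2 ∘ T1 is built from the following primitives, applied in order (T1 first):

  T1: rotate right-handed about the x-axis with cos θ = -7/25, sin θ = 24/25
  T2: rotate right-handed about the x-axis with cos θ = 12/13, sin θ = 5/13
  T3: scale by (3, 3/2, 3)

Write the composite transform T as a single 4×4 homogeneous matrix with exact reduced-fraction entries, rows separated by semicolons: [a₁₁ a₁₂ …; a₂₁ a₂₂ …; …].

T1 = [1 0 0 0; 0 -7/25 -24/25 0; 0 24/25 -7/25 0; 0 0 0 1]
T2·T1 = [1 0 0 0; 0 -204/325 -253/325 0; 0 253/325 -204/325 0; 0 0 0 1]
T3·…·T1 = [3 0 0 0; 0 -306/325 -759/650 0; 0 759/325 -612/325 0; 0 0 0 1]

T = [3 0 0 0; 0 -306/325 -759/650 0; 0 759/325 -612/325 0; 0 0 0 1]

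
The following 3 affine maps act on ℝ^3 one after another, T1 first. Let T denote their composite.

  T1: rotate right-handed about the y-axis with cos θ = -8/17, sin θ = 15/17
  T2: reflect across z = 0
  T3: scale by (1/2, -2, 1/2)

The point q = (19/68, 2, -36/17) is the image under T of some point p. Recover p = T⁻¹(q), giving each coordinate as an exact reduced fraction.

T1 = [-8/17 0 15/17 0; 0 1 0 0; -15/17 0 -8/17 0; 0 0 0 1]
T2·T1 = [-8/17 0 15/17 0; 0 1 0 0; 15/17 0 8/17 0; 0 0 0 1]
T3·…·T1 = [-4/17 0 15/34 0; 0 -2 0 0; 15/34 0 4/17 0; 0 0 0 1]
det M = 1/2; M⁻¹ = [-16/17 0 30/17 0; 0 -1/2 0 0; 30/17 0 16/17 0; 0 0 0 1]
M⁻¹ · (19/68, 2, -36/17)ᵀ = (-4, -1, -3/2)ᵀ

p = (-4, -1, -3/2)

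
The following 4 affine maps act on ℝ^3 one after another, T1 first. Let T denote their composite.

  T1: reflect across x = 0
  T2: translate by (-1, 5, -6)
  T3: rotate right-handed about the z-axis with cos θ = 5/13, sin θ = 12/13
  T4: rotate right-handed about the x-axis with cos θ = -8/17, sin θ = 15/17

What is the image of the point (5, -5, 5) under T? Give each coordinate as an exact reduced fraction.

T(p) = (-30/13, 771/221, -976/221)

T1 reflect across x = 0: (5, -5, 5) → (-5, -5, 5)
T2 translate by (-1, 5, -6): (-5, -5, 5) → (-6, 0, -1)
T3 rotate right-handed about the z-axis with cos θ = 5/13, sin θ = 12/13: (-6, 0, -1) → (-30/13, -72/13, -1)
T4 rotate right-handed about the x-axis with cos θ = -8/17, sin θ = 15/17: (-30/13, -72/13, -1) → (-30/13, 771/221, -976/221)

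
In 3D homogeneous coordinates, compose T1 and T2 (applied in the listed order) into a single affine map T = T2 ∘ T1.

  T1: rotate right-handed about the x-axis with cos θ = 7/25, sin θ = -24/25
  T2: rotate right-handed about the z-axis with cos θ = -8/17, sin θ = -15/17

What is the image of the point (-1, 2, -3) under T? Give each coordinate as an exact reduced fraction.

T1 rotate right-handed about the x-axis with cos θ = 7/25, sin θ = -24/25: (-1, 2, -3) → (-1, -58/25, -69/25)
T2 rotate right-handed about the z-axis with cos θ = -8/17, sin θ = -15/17: (-1, -58/25, -69/25) → (-134/85, 839/425, -69/25)

T(p) = (-134/85, 839/425, -69/25)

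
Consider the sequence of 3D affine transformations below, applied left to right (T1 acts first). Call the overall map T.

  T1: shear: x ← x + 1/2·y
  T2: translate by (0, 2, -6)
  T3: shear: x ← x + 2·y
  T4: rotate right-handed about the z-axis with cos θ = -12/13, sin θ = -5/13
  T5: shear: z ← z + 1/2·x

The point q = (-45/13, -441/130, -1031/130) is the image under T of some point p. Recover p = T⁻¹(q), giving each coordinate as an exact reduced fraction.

T1 = [1 1/2 0 0; 0 1 0 0; 0 0 1 0; 0 0 0 1]
T2·T1 = [1 1/2 0 0; 0 1 0 2; 0 0 1 -6; 0 0 0 1]
T3·…·T1 = [1 5/2 0 4; 0 1 0 2; 0 0 1 -6; 0 0 0 1]
T4·…·T1 = [-12/13 -25/13 0 -38/13; -5/13 -49/26 0 -44/13; 0 0 1 -6; 0 0 0 1]
T5·…·T1 = [-12/13 -25/13 0 -38/13; -5/13 -49/26 0 -44/13; -6/13 -25/26 1 -97/13; 0 0 0 1]
det M = 1; M⁻¹ = [-49/26 25/13 0 1; 5/13 -12/13 0 -2; -1/2 0 1 6; 0 0 0 1]
M⁻¹ · (-45/13, -441/130, -1031/130)ᵀ = (1, -1/5, -1/5)ᵀ

p = (1, -1/5, -1/5)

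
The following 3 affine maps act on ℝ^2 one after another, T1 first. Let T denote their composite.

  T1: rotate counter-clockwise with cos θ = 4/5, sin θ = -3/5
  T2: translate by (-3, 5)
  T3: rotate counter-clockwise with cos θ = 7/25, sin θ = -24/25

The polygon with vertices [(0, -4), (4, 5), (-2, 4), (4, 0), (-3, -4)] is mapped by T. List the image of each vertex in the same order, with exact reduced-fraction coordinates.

T1 rotate counter-clockwise with cos θ = 4/5, sin θ = -3/5: (0, -4) → (-12/5, -16/5); (4, 5) → (31/5, 8/5); (-2, 4) → (4/5, 22/5); (4, 0) → (16/5, -12/5); (-3, -4) → (-24/5, -7/5)
T2 translate by (-3, 5): (-12/5, -16/5) → (-27/5, 9/5); (31/5, 8/5) → (16/5, 33/5); (4/5, 22/5) → (-11/5, 47/5); (16/5, -12/5) → (1/5, 13/5); (-24/5, -7/5) → (-39/5, 18/5)
T3 rotate counter-clockwise with cos θ = 7/25, sin θ = -24/25: (-27/5, 9/5) → (27/125, 711/125); (16/5, 33/5) → (904/125, -153/125); (-11/5, 47/5) → (1051/125, 593/125); (1/5, 13/5) → (319/125, 67/125); (-39/5, 18/5) → (159/125, 1062/125)

image vertices: (27/125, 711/125), (904/125, -153/125), (1051/125, 593/125), (319/125, 67/125), (159/125, 1062/125)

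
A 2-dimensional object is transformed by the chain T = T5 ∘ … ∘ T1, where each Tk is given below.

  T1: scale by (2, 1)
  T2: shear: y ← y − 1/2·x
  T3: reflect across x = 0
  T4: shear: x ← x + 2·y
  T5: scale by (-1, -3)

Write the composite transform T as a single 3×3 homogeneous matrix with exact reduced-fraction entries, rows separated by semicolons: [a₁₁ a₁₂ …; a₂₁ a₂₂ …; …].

T = [4 -2 0; 3 -3 0; 0 0 1]

T1 = [2 0 0; 0 1 0; 0 0 1]
T2·T1 = [2 0 0; -1 1 0; 0 0 1]
T3·…·T1 = [-2 0 0; -1 1 0; 0 0 1]
T4·…·T1 = [-4 2 0; -1 1 0; 0 0 1]
T5·…·T1 = [4 -2 0; 3 -3 0; 0 0 1]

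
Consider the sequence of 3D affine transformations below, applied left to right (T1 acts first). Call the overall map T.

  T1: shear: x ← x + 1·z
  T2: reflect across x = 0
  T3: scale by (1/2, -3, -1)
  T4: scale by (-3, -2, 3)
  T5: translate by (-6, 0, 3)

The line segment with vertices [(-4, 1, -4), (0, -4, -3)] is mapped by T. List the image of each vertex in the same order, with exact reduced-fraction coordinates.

image vertices: (-18, 6, 15), (-21/2, -24, 12)

T1 shear: x ← x + 1·z: (-4, 1, -4) → (-8, 1, -4); (0, -4, -3) → (-3, -4, -3)
T2 reflect across x = 0: (-8, 1, -4) → (8, 1, -4); (-3, -4, -3) → (3, -4, -3)
T3 scale by (1/2, -3, -1): (8, 1, -4) → (4, -3, 4); (3, -4, -3) → (3/2, 12, 3)
T4 scale by (-3, -2, 3): (4, -3, 4) → (-12, 6, 12); (3/2, 12, 3) → (-9/2, -24, 9)
T5 translate by (-6, 0, 3): (-12, 6, 12) → (-18, 6, 15); (-9/2, -24, 9) → (-21/2, -24, 12)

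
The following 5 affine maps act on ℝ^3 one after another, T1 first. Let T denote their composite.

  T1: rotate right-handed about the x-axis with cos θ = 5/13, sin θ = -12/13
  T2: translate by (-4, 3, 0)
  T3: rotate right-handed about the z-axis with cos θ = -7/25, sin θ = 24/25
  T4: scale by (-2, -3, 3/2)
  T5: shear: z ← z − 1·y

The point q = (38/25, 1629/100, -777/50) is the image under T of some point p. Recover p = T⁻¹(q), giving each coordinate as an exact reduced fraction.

T1 = [1 0 0 0; 0 5/13 12/13 0; 0 -12/13 5/13 0; 0 0 0 1]
T2·T1 = [1 0 0 -4; 0 5/13 12/13 3; 0 -12/13 5/13 0; 0 0 0 1]
T3·…·T1 = [-7/25 -24/65 -288/325 -44/25; 24/25 -7/65 -84/325 -117/25; 0 -12/13 5/13 0; 0 0 0 1]
T4·…·T1 = [14/25 48/65 576/325 88/25; -72/25 21/65 252/325 351/25; 0 -18/13 15/26 0; 0 0 0 1]
T5·…·T1 = [14/25 48/65 576/325 88/25; -72/25 21/65 252/325 351/25; 72/25 -111/65 -129/650 -351/25; 0 0 0 1]
det M = 9; M⁻¹ = [7/50 -8/25 0 4; 12/65 -113/195 -8/13 -15/13; 144/325 334/975 10/39 -36/13; 0 0 0 1]
M⁻¹ · (38/25, 1629/100, -777/50)ᵀ = (-1, -3/4, -1/2)ᵀ

p = (-1, -3/4, -1/2)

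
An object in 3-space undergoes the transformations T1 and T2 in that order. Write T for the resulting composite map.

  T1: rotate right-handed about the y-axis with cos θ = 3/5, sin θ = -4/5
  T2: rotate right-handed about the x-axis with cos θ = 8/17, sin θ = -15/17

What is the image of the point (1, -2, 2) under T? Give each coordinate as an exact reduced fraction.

T1 rotate right-handed about the y-axis with cos θ = 3/5, sin θ = -4/5: (1, -2, 2) → (-1, -2, 2)
T2 rotate right-handed about the x-axis with cos θ = 8/17, sin θ = -15/17: (-1, -2, 2) → (-1, 14/17, 46/17)

T(p) = (-1, 14/17, 46/17)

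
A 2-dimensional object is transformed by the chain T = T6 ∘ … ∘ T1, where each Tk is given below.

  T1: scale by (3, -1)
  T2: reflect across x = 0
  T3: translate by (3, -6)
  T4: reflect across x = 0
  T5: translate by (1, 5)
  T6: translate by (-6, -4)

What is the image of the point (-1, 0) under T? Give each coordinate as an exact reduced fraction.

T1 scale by (3, -1): (-1, 0) → (-3, 0)
T2 reflect across x = 0: (-3, 0) → (3, 0)
T3 translate by (3, -6): (3, 0) → (6, -6)
T4 reflect across x = 0: (6, -6) → (-6, -6)
T5 translate by (1, 5): (-6, -6) → (-5, -1)
T6 translate by (-6, -4): (-5, -1) → (-11, -5)

T(p) = (-11, -5)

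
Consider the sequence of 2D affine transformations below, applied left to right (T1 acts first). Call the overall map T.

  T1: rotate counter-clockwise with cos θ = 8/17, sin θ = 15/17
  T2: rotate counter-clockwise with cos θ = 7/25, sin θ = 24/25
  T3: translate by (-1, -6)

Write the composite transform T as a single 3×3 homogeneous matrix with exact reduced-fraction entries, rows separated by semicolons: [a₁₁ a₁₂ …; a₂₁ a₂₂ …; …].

T1 = [8/17 -15/17 0; 15/17 8/17 0; 0 0 1]
T2·T1 = [-304/425 -297/425 0; 297/425 -304/425 0; 0 0 1]
T3·…·T1 = [-304/425 -297/425 -1; 297/425 -304/425 -6; 0 0 1]

T = [-304/425 -297/425 -1; 297/425 -304/425 -6; 0 0 1]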